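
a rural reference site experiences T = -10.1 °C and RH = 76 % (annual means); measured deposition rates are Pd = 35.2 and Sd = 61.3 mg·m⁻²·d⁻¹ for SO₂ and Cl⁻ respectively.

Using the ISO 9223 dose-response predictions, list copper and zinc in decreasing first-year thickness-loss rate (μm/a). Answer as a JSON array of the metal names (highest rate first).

["zinc", "copper"]

copper: temperature factor f = +0.126·(-20.1) = -2.5326
  SO₂ term: 0.0053·35.2^0.26·exp(0.059·76-2.5326) = 0.09416
  Cl⁻ term: 0.01025·61.3^0.27·exp(0.036·76+0.049·-10.1) = 0.2928
  sum: 0.09416 + 0.2928 → r_corr = 0.387 μm/a
zinc: T≤10 °C ⇒ hinge +0.038·(-10.1−10) = -0.7638
  SO₂ term: 0.0129·35.2^0.44·exp(0.046·76-0.7638) = 0.9498
  Sd branch = 0.0175·Sd^0.57·e^(0.008·RH+0.085·T) = 0.1423 μm/a
  sum: 0.9498 + 0.1423 → r_corr = 1.092 μm/a
Ordering by μm/a: zinc (1.09) > copper (0.387)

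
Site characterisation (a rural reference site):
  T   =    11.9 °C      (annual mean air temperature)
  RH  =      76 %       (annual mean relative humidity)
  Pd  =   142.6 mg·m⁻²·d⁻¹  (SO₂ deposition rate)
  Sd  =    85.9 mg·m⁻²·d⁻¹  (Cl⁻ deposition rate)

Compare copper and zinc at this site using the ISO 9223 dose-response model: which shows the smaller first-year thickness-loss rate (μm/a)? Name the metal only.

copper: T>10 °C ⇒ hinge -0.080·(11.9−10) = -0.1520
  SO₂ term: 0.0053·142.6^0.26·exp(0.059·76-0.1520) = 1.465
  Sd branch = 0.01025·Sd^0.27·e^(0.036·RH+0.049·T) = 0.9427 μm/a
  r_corr = 1.465 + 0.9427 = 2.407 μm/a
zinc: temperature factor f = -0.071·(1.9) = -0.1349
  Pd branch = 0.0129·Pd^0.44·e^(0.046·RH+f) = 3.297 μm/a
  Cl⁻ term: 0.0175·85.9^0.57·exp(0.008·76+0.085·11.9) = 1.119
  sum: 3.297 + 1.119 → r_corr = 4.416 μm/a
Ordering by μm/a: zinc (4.42) > copper (2.41)

copper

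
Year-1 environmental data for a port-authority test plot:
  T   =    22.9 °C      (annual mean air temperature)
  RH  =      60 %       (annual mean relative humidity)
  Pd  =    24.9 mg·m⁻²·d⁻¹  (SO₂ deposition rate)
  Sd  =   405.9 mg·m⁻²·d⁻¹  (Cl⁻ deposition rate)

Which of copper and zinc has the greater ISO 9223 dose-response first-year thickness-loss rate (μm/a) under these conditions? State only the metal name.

copper: f(T) = -0.080·(T−10) [T>10 °C] = -1.0320
  sulphur-dioxide contribution → 0.1501 μm/a
  chloride contribution → 1.382 μm/a
  total first-year rate 1.532 μm/a
zinc: T>10 °C ⇒ hinge -0.071·(22.9−10) = -0.9159
  sulphur-dioxide contribution → 0.3356 μm/a
  chloride contribution → 6.076 μm/a
  ⇒ r_corr(zinc) = 6.412 μm/a
Ordering by μm/a: zinc (6.41) > copper (1.53)

zinc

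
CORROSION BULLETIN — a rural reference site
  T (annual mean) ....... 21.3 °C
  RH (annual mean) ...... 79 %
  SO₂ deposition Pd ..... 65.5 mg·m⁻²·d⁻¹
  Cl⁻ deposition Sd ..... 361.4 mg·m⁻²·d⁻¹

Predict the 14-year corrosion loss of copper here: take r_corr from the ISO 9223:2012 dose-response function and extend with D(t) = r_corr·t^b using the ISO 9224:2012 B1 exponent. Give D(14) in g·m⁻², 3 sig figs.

D(14) = 163 g·m⁻²

copper: T>10 °C ⇒ hinge -0.080·(21.3−10) = -0.9040
  SO₂ term: 0.0053·65.5^0.26·exp(0.059·79-0.9040) = 0.6732
  Sd branch = 0.01025·Sd^0.27·e^(0.036·RH+0.049·T) = 2.454 μm/a
  sum: 0.6732 + 2.454 → r_corr = 3.127 μm/a
Power-law: D(14) = r_corr · 14^0.667
  D(14) = 3.127 × 14^0.667 = 3.127 × 5.814 = 18.18 μm
  Mass loss = 18.18 μm × 8.96 g/cm³ = 162.9 g·m⁻²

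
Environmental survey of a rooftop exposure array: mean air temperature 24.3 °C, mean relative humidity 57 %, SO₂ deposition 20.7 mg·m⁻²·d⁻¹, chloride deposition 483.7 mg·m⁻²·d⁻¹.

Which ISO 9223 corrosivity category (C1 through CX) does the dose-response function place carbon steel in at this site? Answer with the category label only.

carbon steel: f(T) = -0.054·(T−10) [T>10 °C] = -0.7722
  SO₂ term: 1.77·20.7^0.52·exp(0.02·57-0.7722) = 12.36
  Sd branch = 0.102·Sd^0.62·e^(0.033·RH+0.04·T) = 81.67 μm/a
  sum: 12.36 + 81.67 → r_corr = 94.03 μm/a
Category bounds: 80…200 μm/a bracket r_corr ⇒ C5

C5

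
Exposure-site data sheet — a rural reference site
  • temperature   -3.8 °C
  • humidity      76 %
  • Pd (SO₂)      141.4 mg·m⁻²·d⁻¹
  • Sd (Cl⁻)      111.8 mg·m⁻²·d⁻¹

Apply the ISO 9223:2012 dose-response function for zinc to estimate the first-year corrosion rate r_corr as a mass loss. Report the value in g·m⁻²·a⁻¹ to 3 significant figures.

r_corr = 18.3 g·m⁻²·a⁻¹

zinc: T≤10 °C ⇒ hinge +0.038·(-3.8−10) = -0.5244
  sulphur-dioxide contribution → 2.225 μm/a
  chloride contribution → 0.3423 μm/a
  total first-year rate 2.567 μm/a
Convert to mass loss: 2.567 μm/a × 7.14 g/cm³ = 18.33 g·m⁻²·a⁻¹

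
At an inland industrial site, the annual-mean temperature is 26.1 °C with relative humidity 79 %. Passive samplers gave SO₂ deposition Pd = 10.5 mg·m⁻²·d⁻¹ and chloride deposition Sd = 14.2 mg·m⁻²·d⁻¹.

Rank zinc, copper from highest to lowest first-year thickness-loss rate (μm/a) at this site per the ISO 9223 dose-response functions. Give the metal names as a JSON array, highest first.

zinc: temperature factor f = -0.071·(16.1) = -1.1431
  sulphur-dioxide contribution → 0.4382 μm/a
  chloride contribution → 1.373 μm/a
  ⇒ r_corr(zinc) = 1.812 μm/a
copper: T>10 °C ⇒ hinge -0.080·(26.1−10) = -1.2880
  sulphur-dioxide contribution → 0.2849 μm/a
  chloride contribution → 1.295 μm/a
  ⇒ r_corr(copper) = 1.58 μm/a
Ordering by μm/a: zinc (1.81) > copper (1.58)

["zinc", "copper"]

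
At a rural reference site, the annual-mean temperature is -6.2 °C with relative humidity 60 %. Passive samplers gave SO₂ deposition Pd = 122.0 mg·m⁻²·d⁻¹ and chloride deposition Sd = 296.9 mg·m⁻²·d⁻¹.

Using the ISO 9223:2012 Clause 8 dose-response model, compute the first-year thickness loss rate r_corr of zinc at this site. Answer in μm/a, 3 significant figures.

r_corr = 1.34 μm/a

zinc: temperature factor f = +0.038·(-16.2) = -0.6156
  Pd branch = 0.0129·Pd^0.44·e^(0.046·RH+f) = 0.9118 μm/a
  Sd branch = 0.0175·Sd^0.57·e^(0.008·RH+0.085·T) = 0.4286 μm/a
  r_corr = 0.9118 + 0.4286 = 1.34 μm/a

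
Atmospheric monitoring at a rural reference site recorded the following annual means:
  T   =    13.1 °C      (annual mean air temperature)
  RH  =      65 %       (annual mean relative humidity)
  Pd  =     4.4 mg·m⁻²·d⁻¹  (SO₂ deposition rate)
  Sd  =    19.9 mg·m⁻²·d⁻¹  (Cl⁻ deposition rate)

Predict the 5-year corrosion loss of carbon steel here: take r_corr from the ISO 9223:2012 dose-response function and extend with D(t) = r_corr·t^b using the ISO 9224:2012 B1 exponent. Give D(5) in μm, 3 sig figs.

D(5) = 49.3 μm

carbon steel: f(T) = -0.054·(T−10) [T>10 °C] = -0.1674
  Pd branch = 1.77·Pd^0.52·e^(0.02·RH+f) = 11.87 μm/a
  Cl⁻ term: 0.102·19.9^0.62·exp(0.033·65+0.04·13.1) = 9.398
  r_corr = 11.87 + 9.398 = 21.27 μm/a
Power-law: D(5) = r_corr · 5^0.523
  D(5) = 21.27 × 5^0.523 = 21.27 × 2.32 = 49.35 μm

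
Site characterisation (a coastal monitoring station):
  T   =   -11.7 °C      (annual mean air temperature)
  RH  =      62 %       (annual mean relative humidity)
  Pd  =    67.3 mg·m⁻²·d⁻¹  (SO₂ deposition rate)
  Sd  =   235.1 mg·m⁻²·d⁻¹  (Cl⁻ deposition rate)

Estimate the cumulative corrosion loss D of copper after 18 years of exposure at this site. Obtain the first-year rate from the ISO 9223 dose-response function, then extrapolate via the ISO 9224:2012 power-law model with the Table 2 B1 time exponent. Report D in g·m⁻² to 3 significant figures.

D(18) = 16.9 g·m⁻²

copper: f(T) = +0.126·(T−10) [T≤10 °C] = -2.7342
  sulphur-dioxide contribution → 0.03988 μm/a
  chloride contribution → 0.2351 μm/a
  ⇒ r_corr(copper) = 0.275 μm/a
ISO 9224: D(t) = r_corr · t^b with b = 0.667 (copper, B1)
  D(18) = 0.275 × 18^0.667 = 0.275 × 6.875 = 1.891 μm
  Mass loss = 1.891 μm × 8.96 g/cm³ = 16.94 g·m⁻²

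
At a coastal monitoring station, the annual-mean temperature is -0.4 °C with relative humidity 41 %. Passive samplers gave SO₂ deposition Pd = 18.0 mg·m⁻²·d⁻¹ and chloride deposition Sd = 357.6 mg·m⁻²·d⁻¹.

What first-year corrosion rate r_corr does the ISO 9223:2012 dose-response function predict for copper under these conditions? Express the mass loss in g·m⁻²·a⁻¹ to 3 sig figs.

r_corr = 2.23 g·m⁻²·a⁻¹

copper: T≤10 °C ⇒ hinge +0.126·(-0.4−10) = -1.3104
  sulphur-dioxide contribution → 0.03405 μm/a
  chloride contribution → 0.2151 μm/a
  total first-year rate 0.2492 μm/a
Convert to mass loss: 0.2492 μm/a × 8.96 g/cm³ = 2.232 g·m⁻²·a⁻¹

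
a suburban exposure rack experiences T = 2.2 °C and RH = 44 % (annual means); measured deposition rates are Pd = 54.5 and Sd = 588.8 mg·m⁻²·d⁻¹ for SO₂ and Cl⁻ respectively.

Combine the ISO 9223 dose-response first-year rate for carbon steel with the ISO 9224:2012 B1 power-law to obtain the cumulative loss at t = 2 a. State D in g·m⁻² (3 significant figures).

carbon steel: T≤10 °C ⇒ hinge +0.150·(2.2−10) = -1.1700
  sulphur-dioxide contribution → 10.59 μm/a
  chloride contribution → 24.82 μm/a
  total first-year rate 35.41 μm/a
Long-term exponent b (ISO 9224 Table 2, B1) = 0.523
  D(2) = 35.41 × 2^0.523 = 35.41 × 1.437 = 50.88 μm
  Mass loss = 50.88 μm × 7.85 g/cm³ = 399.4 g·m⁻²

D(2) = 399 g·m⁻²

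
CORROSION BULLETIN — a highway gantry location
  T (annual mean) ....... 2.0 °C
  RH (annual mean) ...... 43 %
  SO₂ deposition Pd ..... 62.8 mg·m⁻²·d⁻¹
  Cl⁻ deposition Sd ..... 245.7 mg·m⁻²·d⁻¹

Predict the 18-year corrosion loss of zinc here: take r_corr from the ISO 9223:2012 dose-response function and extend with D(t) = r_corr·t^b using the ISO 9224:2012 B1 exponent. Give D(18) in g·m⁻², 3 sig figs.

zinc: temperature factor f = +0.038·(-8.0) = -0.3040
  sulphur-dioxide contribution → 0.4253 μm/a
  chloride contribution → 0.6742 μm/a
  ⇒ r_corr(zinc) = 1.1 μm/a
Long-term exponent b (ISO 9224 Table 2, B1) = 0.813
  D(18) = 1.1 × 18^0.813 = 1.1 × 10.48 = 11.53 μm
  Mass loss = 11.53 μm × 7.14 g/cm³ = 82.31 g·m⁻²

D(18) = 82.3 g·m⁻²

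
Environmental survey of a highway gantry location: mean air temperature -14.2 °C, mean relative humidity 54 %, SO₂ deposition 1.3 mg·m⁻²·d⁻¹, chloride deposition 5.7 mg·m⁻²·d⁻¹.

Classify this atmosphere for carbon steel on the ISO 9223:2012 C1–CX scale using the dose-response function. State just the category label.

carbon steel: temperature factor f = +0.150·(-24.2) = -3.6300
  Pd branch = 1.77·Pd^0.52·e^(0.02·RH+f) = 0.1584 μm/a
  Cl⁻ term: 0.102·5.7^0.62·exp(0.033·54+0.04·-14.2) = 1.01
  sum: 0.1584 + 1.01 → r_corr = 1.169 μm/a
ISO 9223 Table 2 (carbon steel): 0 < 1.17 ≤ 1.3 μm/a ⇒ C1

C1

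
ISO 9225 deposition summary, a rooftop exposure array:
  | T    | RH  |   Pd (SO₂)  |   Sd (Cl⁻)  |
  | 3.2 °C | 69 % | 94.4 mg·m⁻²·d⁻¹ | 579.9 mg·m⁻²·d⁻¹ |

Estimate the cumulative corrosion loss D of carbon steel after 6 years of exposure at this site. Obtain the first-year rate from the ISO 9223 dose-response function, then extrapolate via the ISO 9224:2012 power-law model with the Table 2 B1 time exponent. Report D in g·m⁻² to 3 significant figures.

carbon steel: f(T) = +0.150·(T−10) [T≤10 °C] = -1.0200
  Pd branch = 1.77·Pd^0.52·e^(0.02·RH+f) = 27 μm/a
  Sd branch = 0.102·Sd^0.62·e^(0.033·RH+0.04·T) = 58.39 μm/a
  r_corr = 27 + 58.39 = 85.39 μm/a
Long-term exponent b (ISO 9224 Table 2, B1) = 0.523
  D(6) = 85.39 × 6^0.523 = 85.39 × 2.553 = 218 μm
  Mass loss = 218 μm × 7.85 g/cm³ = 1711 g·m⁻²

D(6) = 1.71e+03 g·m⁻²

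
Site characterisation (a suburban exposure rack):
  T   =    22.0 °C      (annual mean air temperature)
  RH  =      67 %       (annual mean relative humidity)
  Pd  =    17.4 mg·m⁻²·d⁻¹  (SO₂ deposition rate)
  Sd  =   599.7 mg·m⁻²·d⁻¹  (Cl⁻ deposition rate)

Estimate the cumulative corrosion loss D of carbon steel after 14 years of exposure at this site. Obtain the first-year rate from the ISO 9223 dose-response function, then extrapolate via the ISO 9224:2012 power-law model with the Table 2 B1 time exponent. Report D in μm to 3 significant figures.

carbon steel: T>10 °C ⇒ hinge -0.054·(22.0−10) = -0.6480
  sulphur-dioxide contribution → 15.62 μm/a
  chloride contribution → 118.4 μm/a
  ⇒ r_corr(carbon steel) = 134 μm/a
Power-law: D(14) = r_corr · 14^0.523
  D(14) = 134 × 14^0.523 = 134 × 3.976 = 532.8 μm

D(14) = 533 μm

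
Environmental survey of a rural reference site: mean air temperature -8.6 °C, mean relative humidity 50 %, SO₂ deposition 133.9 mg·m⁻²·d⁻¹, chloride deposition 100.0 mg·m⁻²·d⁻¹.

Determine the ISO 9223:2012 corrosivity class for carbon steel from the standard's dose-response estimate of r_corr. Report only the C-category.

carbon steel: T≤10 °C ⇒ hinge +0.150·(-8.6−10) = -2.7900
  Pd branch = 1.77·Pd^0.52·e^(0.02·RH+f) = 3.771 μm/a
  Cl⁻ term: 0.102·100.0^0.62·exp(0.033·50+0.04·-8.6) = 6.543
  r_corr = 3.771 + 6.543 = 10.31 μm/a
10.3 μm/a falls in (1.3, 25] for carbon steel → category C2

C2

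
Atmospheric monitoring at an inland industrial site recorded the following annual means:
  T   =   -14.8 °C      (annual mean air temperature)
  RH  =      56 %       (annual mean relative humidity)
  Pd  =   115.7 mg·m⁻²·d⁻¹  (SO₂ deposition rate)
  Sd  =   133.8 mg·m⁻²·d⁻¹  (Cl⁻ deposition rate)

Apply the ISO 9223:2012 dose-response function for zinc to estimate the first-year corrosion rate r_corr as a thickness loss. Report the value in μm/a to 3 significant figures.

zinc: temperature factor f = +0.038·(-24.8) = -0.9424
  SO₂ term: 0.0129·115.7^0.44·exp(0.046·56-0.9424) = 0.5345
  Sd branch = 0.0175·Sd^0.57·e^(0.008·RH+0.085·T) = 0.1269 μm/a
  sum: 0.5345 + 0.1269 → r_corr = 0.6613 μm/a

r_corr = 0.661 μm/a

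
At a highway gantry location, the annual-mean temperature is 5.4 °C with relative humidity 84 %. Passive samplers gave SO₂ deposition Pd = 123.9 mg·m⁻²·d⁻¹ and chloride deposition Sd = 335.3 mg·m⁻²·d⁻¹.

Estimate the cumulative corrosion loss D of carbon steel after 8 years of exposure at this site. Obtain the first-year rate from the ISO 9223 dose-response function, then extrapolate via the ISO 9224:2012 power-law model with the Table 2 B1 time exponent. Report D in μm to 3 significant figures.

D(8) = 394 μm

carbon steel: f(T) = +0.150·(T−10) [T≤10 °C] = -0.6900
  sulphur-dioxide contribution → 58.39 μm/a
  chloride contribution → 74.48 μm/a
  total first-year rate 132.9 μm/a
ISO 9224: D(t) = r_corr · t^b with b = 0.523 (carbon steel, B1)
  D(8) = 132.9 × 8^0.523 = 132.9 × 2.967 = 394.2 μm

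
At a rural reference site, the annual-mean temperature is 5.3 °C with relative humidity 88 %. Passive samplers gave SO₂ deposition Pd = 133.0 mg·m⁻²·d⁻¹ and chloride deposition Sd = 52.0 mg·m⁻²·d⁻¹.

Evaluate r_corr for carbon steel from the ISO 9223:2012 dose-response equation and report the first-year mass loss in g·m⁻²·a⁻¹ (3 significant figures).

carbon steel: T≤10 °C ⇒ hinge +0.150·(5.3−10) = -0.7050
  Pd branch = 1.77·Pd^0.52·e^(0.02·RH+f) = 64.65 μm/a
  Sd branch = 0.102·Sd^0.62·e^(0.033·RH+0.04·T) = 26.66 μm/a
  r_corr = 64.65 + 26.66 = 91.3 μm/a
Convert to mass loss: 91.3 μm/a × 7.85 g/cm³ = 716.7 g·m⁻²·a⁻¹

r_corr = 717 g·m⁻²·a⁻¹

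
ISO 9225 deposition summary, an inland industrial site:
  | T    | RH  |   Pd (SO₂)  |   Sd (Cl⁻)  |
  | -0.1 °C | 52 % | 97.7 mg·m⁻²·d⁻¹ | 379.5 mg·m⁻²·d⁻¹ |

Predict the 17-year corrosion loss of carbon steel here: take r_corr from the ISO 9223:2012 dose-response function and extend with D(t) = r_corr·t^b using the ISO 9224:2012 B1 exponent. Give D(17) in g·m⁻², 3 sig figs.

D(17) = 1.19e+03 g·m⁻²

carbon steel: temperature factor f = +0.150·(-10.1) = -1.5150
  sulphur-dioxide contribution → 11.92 μm/a
  chloride contribution → 22.45 μm/a
  ⇒ r_corr(carbon steel) = 34.37 μm/a
ISO 9224: D(t) = r_corr · t^b with b = 0.523 (carbon steel, B1)
  D(17) = 34.37 × 17^0.523 = 34.37 × 4.401 = 151.3 μm
  Mass loss = 151.3 μm × 7.85 g/cm³ = 1187 g·m⁻²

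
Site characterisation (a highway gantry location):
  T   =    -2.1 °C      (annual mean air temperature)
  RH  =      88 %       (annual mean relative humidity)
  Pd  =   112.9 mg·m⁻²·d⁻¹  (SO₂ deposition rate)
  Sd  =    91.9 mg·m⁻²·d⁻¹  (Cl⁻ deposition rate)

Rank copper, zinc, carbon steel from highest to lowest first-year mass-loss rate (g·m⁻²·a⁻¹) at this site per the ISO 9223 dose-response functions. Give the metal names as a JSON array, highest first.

["carbon steel", "zinc", "copper"]

copper: temperature factor f = +0.126·(-12.1) = -1.5246
  Pd branch = 0.0053·Pd^0.26·e^(0.059·RH+f) = 0.7091 μm/a
  Sd branch = 0.01025·Sd^0.27·e^(0.036·RH+0.049·T) = 0.7447 μm/a
  r_corr = 0.7091 + 0.7447 = 1.454 μm/a
  mass loss = 1.454 μm/a × 8.96 g/cm³ = 13.03 g·m⁻²·a⁻¹
zinc: temperature factor f = +0.038·(-12.1) = -0.4598
  Pd branch = 0.0129·Pd^0.44·e^(0.046·RH+f) = 3.733 μm/a
  Cl⁻ term: 0.0175·91.9^0.57·exp(0.008·88+0.085·-2.1) = 0.3894
  r_corr = 3.733 + 0.3894 = 4.123 μm/a
  mass loss = 4.123 μm/a × 7.14 g/cm³ = 29.44 g·m⁻²·a⁻¹
carbon steel: f(T) = +0.150·(T−10) [T≤10 °C] = -1.8150
  SO₂ term: 1.77·112.9^0.52·exp(0.02·88-1.8150) = 19.57
  Sd branch = 0.102·Sd^0.62·e^(0.033·RH+0.04·T) = 28.22 μm/a
  r_corr = 19.57 + 28.22 = 47.79 μm/a
  mass loss = 47.79 μm/a × 7.85 g/cm³ = 375.1 g·m⁻²·a⁻¹
Ordering by g·m⁻²·a⁻¹: carbon steel (375) > zinc (29.4) > copper (13)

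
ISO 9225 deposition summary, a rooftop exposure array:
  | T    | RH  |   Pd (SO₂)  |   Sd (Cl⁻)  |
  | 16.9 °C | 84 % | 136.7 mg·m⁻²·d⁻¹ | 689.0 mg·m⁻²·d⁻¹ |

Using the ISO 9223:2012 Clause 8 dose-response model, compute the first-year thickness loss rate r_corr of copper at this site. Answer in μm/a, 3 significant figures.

copper: temperature factor f = -0.080·(6.9) = -0.5520
  sulphur-dioxide contribution → 1.557 μm/a
  chloride contribution → 2.818 μm/a
  total first-year rate 4.375 μm/a

r_corr = 4.38 μm/a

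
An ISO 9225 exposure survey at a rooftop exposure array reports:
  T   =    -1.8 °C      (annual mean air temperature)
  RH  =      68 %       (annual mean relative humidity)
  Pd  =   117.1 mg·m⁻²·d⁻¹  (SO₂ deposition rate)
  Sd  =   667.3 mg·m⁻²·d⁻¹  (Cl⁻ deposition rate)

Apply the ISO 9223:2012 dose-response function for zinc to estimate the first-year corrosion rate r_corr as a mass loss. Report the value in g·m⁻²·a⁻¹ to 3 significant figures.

zinc: temperature factor f = +0.038·(-11.8) = -0.4484
  SO₂ term: 0.0129·117.1^0.44·exp(0.046·68-0.4484) = 1.529
  Sd branch = 0.0175·Sd^0.57·e^(0.008·RH+0.085·T) = 1.054 μm/a
  sum: 1.529 + 1.054 → r_corr = 2.583 μm/a
Convert to mass loss: 2.583 μm/a × 7.14 g/cm³ = 18.44 g·m⁻²·a⁻¹

r_corr = 18.4 g·m⁻²·a⁻¹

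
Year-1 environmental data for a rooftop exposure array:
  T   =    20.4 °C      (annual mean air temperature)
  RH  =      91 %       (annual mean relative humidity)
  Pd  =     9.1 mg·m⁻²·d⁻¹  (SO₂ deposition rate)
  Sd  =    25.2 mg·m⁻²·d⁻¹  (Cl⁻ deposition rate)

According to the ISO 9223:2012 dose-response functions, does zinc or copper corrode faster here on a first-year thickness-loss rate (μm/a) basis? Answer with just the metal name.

copper

zinc: T>10 °C ⇒ hinge -0.071·(20.4−10) = -0.7384
  Pd branch = 0.0129·Pd^0.44·e^(0.046·RH+f) = 1.071 μm/a
  Sd branch = 0.0175·Sd^0.57·e^(0.008·RH+0.085·T) = 1.291 μm/a
  sum: 1.071 + 1.291 → r_corr = 2.363 μm/a
copper: f(T) = -0.080·(T−10) [T>10 °C] = -0.8320
  Pd branch = 0.0053·Pd^0.26·e^(0.059·RH+f) = 0.8791 μm/a
  Sd branch = 0.01025·Sd^0.27·e^(0.036·RH+0.049·T) = 1.762 μm/a
  r_corr = 0.8791 + 1.762 = 2.641 μm/a
Ordering by μm/a: copper (2.64) > zinc (2.36)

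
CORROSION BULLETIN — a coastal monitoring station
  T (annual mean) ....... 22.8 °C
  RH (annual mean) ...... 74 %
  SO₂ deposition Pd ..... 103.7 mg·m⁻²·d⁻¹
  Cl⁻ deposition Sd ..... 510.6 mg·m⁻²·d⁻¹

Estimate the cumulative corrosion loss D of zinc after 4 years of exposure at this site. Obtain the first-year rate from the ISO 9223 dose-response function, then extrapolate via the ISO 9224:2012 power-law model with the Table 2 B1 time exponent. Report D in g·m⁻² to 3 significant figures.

zinc: f(T) = -0.071·(T−10) [T>10 °C] = -0.9088
  sulphur-dioxide contribution → 1.206 μm/a
  chloride contribution → 7.681 μm/a
  total first-year rate 8.886 μm/a
Power-law: D(4) = r_corr · 4^0.813
  D(4) = 8.886 × 4^0.813 = 8.886 × 3.087 = 27.43 μm
  Mass loss = 27.43 μm × 7.14 g/cm³ = 195.8 g·m⁻²

D(4) = 196 g·m⁻²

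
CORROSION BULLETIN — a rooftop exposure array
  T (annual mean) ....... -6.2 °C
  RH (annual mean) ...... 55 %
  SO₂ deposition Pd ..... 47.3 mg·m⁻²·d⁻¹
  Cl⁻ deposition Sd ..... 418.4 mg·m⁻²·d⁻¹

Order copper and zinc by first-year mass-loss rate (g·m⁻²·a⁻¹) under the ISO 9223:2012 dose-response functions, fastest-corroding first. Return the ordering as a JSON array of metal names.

copper: T≤10 °C ⇒ hinge +0.126·(-6.2−10) = -2.0412
  Pd branch = 0.0053·Pd^0.26·e^(0.059·RH+f) = 0.04814 μm/a
  Sd branch = 0.01025·Sd^0.27·e^(0.036·RH+0.049·T) = 0.2796 μm/a
  r_corr = 0.04814 + 0.2796 = 0.3277 μm/a
  mass loss = 0.3277 μm/a × 8.96 g/cm³ = 2.936 g·m⁻²·a⁻¹
zinc: f(T) = +0.038·(T−10) [T≤10 °C] = -0.6156
  Pd branch = 0.0129·Pd^0.44·e^(0.046·RH+f) = 0.4775 μm/a
  Cl⁻ term: 0.0175·418.4^0.57·exp(0.008·55+0.085·-6.2) = 0.5007
  r_corr = 0.4775 + 0.5007 = 0.9781 μm/a
  mass loss = 0.9781 μm/a × 7.14 g/cm³ = 6.984 g·m⁻²·a⁻¹
Ordering by g·m⁻²·a⁻¹: zinc (6.98) > copper (2.94)

["zinc", "copper"]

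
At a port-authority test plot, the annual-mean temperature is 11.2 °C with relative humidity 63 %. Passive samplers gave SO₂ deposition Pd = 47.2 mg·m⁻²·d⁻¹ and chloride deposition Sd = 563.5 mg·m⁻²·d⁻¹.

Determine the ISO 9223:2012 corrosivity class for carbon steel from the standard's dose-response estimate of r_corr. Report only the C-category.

carbon steel: f(T) = -0.054·(T−10) [T>10 °C] = -0.0648
  Pd branch = 1.77·Pd^0.52·e^(0.02·RH+f) = 43.4 μm/a
  Sd branch = 0.102·Sd^0.62·e^(0.033·RH+0.04·T) = 64.81 μm/a
  sum: 43.4 + 64.81 → r_corr = 108.2 μm/a
108 μm/a falls in (80, 200] for carbon steel → category C5

C5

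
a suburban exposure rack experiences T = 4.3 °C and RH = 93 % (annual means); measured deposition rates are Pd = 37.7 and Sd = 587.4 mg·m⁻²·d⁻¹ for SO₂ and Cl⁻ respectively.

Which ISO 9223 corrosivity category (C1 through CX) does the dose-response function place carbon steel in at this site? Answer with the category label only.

carbon steel: T≤10 °C ⇒ hinge +0.150·(4.3−10) = -0.8550
  sulphur-dioxide contribution → 31.93 μm/a
  chloride contribution → 135.8 μm/a
  total first-year rate 167.7 μm/a
Category bounds: 80…200 μm/a bracket r_corr ⇒ C5

C5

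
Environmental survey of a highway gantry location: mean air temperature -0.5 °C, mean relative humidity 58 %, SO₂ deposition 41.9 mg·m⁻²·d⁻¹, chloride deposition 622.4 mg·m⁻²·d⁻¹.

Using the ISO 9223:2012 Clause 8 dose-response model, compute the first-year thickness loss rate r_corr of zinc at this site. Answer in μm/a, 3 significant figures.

r_corr = 1.69 μm/a

zinc: T≤10 °C ⇒ hinge +0.038·(-0.5−10) = -0.3990
  SO₂ term: 0.0129·41.9^0.44·exp(0.046·58-0.3990) = 0.6453
  Cl⁻ term: 0.0175·622.4^0.57·exp(0.008·58+0.085·-0.5) = 1.044
  r_corr = 0.6453 + 1.044 = 1.689 μm/a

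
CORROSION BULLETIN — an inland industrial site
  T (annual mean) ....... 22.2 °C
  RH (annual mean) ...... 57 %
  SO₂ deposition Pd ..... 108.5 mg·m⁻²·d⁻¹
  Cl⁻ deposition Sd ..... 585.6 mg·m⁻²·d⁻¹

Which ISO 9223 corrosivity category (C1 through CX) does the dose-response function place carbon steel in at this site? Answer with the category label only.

C5

carbon steel: f(T) = -0.054·(T−10) [T>10 °C] = -0.6588
  Pd branch = 1.77·Pd^0.52·e^(0.02·RH+f) = 32.76 μm/a
  Sd branch = 0.102·Sd^0.62·e^(0.033·RH+0.04·T) = 84.54 μm/a
  sum: 32.76 + 84.54 → r_corr = 117.3 μm/a
ISO 9223 Table 2 (carbon steel): 80 < 117 ≤ 200 μm/a ⇒ C5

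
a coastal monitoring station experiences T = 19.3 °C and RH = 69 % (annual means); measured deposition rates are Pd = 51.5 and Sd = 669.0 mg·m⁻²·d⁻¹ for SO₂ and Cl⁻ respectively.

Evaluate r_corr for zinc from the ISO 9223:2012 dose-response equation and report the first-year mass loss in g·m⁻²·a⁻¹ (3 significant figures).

zinc: T>10 °C ⇒ hinge -0.071·(19.3−10) = -0.6603
  SO₂ term: 0.0129·51.5^0.44·exp(0.046·69-0.6603) = 0.9025
  Sd branch = 0.0175·Sd^0.57·e^(0.008·RH+0.085·T) = 6.393 μm/a
  r_corr = 0.9025 + 6.393 = 7.296 μm/a
Convert to mass loss: 7.296 μm/a × 7.14 g/cm³ = 52.09 g·m⁻²·a⁻¹

r_corr = 52.1 g·m⁻²·a⁻¹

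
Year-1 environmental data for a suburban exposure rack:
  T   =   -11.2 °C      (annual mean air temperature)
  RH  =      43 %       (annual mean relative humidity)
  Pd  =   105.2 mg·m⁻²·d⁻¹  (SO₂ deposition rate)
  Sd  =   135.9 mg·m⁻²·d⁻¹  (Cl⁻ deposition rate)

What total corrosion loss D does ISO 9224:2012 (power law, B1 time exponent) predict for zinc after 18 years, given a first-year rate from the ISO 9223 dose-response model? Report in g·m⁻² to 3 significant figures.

D(18) = 35.9 g·m⁻²

zinc: T≤10 °C ⇒ hinge +0.038·(-11.2−10) = -0.8056
  SO₂ term: 0.0129·105.2^0.44·exp(0.046·43-0.8056) = 0.3232
  Sd branch = 0.0175·Sd^0.57·e^(0.008·RH+0.085·T) = 0.1566 μm/a
  r_corr = 0.3232 + 0.1566 = 0.4798 μm/a
Power-law: D(18) = r_corr · 18^0.813
  D(18) = 0.4798 × 18^0.813 = 0.4798 × 10.48 = 5.031 μm
  Mass loss = 5.031 μm × 7.14 g/cm³ = 35.92 g·m⁻²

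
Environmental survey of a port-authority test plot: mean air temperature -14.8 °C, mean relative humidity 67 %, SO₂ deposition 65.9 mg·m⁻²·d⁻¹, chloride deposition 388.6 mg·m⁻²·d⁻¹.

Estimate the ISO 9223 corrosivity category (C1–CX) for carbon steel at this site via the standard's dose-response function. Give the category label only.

C2

carbon steel: temperature factor f = +0.150·(-24.8) = -3.7200
  Pd branch = 1.77·Pd^0.52·e^(0.02·RH+f) = 1.446 μm/a
  Sd branch = 0.102·Sd^0.62·e^(0.033·RH+0.04·T) = 20.76 μm/a
  sum: 1.446 + 20.76 → r_corr = 22.21 μm/a
Category bounds: 1.3…25 μm/a bracket r_corr ⇒ C2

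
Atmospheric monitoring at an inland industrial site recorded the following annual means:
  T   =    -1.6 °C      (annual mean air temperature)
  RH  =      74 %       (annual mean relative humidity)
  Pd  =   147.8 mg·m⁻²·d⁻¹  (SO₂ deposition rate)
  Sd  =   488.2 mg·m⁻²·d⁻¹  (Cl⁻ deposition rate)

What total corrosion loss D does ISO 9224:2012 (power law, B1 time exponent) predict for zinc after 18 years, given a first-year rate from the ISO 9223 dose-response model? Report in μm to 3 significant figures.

D(18) = 33.5 μm

zinc: f(T) = +0.038·(T−10) [T≤10 °C] = -0.4408
  sulphur-dioxide contribution → 2.25 μm/a
  chloride contribution → 0.941 μm/a
  total first-year rate 3.191 μm/a
Long-term exponent b (ISO 9224 Table 2, B1) = 0.813
  D(18) = 3.191 × 18^0.813 = 3.191 × 10.48 = 33.45 μm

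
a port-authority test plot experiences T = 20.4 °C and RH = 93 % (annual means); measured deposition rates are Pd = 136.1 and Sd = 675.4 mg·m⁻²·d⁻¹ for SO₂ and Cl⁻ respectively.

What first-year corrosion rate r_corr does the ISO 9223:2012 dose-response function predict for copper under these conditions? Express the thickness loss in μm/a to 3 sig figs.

r_corr = 6.60 μm/a

copper: temperature factor f = -0.080·(10.4) = -0.8320
  SO₂ term: 0.0053·136.1^0.26·exp(0.059·93-0.8320) = 1.999
  Cl⁻ term: 0.01025·675.4^0.27·exp(0.036·93+0.049·20.4) = 4.601
  sum: 1.999 + 4.601 → r_corr = 6.599 μm/a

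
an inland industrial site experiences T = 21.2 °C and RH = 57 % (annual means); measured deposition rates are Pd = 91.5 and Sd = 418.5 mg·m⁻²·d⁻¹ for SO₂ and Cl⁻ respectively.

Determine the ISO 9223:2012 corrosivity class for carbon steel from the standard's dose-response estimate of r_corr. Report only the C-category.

carbon steel: temperature factor f = -0.054·(11.2) = -0.6048
  SO₂ term: 1.77·91.5^0.52·exp(0.02·57-0.6048) = 31.65
  Sd branch = 0.102·Sd^0.62·e^(0.033·RH+0.04·T) = 65.95 μm/a
  r_corr = 31.65 + 65.95 = 97.6 μm/a
ISO 9223 Table 2 (carbon steel): 80 < 97.6 ≤ 200 μm/a ⇒ C5

C5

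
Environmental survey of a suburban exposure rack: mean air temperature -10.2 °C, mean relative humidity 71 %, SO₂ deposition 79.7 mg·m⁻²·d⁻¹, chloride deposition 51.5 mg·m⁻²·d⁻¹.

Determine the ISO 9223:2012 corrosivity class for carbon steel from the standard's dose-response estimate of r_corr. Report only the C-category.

C2

carbon steel: f(T) = +0.150·(T−10) [T≤10 °C] = -3.0300
  SO₂ term: 1.77·79.7^0.52·exp(0.02·71-3.0300) = 3.448
  Cl⁻ term: 0.102·51.5^0.62·exp(0.033·71+0.04·-10.2) = 8.134
  r_corr = 3.448 + 8.134 = 11.58 μm/a
Category bounds: 1.3…25 μm/a bracket r_corr ⇒ C2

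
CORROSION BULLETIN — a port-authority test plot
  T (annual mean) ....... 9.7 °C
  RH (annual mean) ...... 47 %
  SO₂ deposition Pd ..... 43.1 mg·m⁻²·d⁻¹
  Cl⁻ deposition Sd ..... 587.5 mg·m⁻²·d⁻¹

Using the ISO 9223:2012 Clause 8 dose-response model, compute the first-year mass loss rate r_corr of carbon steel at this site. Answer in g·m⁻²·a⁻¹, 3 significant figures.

carbon steel: f(T) = +0.150·(T−10) [T≤10 °C] = -0.0450
  sulphur-dioxide contribution → 30.66 μm/a
  chloride contribution → 36.94 μm/a
  total first-year rate 67.6 μm/a
Convert to mass loss: 67.6 μm/a × 7.85 g/cm³ = 530.7 g·m⁻²·a⁻¹

r_corr = 531 g·m⁻²·a⁻¹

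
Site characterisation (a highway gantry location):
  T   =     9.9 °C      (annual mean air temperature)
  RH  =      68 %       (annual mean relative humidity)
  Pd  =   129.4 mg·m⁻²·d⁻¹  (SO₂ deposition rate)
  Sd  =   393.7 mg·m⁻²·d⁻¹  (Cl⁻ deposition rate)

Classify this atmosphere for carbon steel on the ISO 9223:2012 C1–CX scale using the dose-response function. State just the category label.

C5

carbon steel: temperature factor f = +0.150·(-0.1) = -0.0150
  Pd branch = 1.77·Pd^0.52·e^(0.02·RH+f) = 85.17 μm/a
  Cl⁻ term: 0.102·393.7^0.62·exp(0.033·68+0.04·9.9) = 58.1
  r_corr = 85.17 + 58.1 = 143.3 μm/a
ISO 9223 Table 2 (carbon steel): 80 < 143 ≤ 200 μm/a ⇒ C5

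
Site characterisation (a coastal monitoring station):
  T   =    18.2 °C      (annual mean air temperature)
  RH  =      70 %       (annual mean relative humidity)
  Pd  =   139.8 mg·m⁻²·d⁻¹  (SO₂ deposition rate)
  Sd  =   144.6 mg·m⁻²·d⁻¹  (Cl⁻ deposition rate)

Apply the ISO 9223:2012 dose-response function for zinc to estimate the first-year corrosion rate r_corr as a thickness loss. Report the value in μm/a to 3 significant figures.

zinc: f(T) = -0.071·(T−10) [T>10 °C] = -0.5822
  sulphur-dioxide contribution → 1.586 μm/a
  chloride contribution → 2.451 μm/a
  ⇒ r_corr(zinc) = 4.037 μm/a

r_corr = 4.04 μm/a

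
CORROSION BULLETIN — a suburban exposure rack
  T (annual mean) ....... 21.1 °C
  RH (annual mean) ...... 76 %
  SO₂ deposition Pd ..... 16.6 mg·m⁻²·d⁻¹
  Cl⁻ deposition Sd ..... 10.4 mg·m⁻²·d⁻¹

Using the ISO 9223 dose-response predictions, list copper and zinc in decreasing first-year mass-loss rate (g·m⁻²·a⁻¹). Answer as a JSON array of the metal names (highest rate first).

["copper", "zinc"]

copper: T>10 °C ⇒ hinge -0.080·(21.1−10) = -0.8880
  sulphur-dioxide contribution → 0.4011 μm/a
  chloride contribution → 0.8367 μm/a
  total first-year rate 1.238 μm/a
  mass loss = 1.238 μm/a × 8.96 g/cm³ = 11.09 g·m⁻²·a⁻¹
zinc: temperature factor f = -0.071·(11.1) = -0.7881
  sulphur-dioxide contribution → 0.666 μm/a
  chloride contribution → 0.734 μm/a
  ⇒ r_corr(zinc) = 1.4 μm/a
  mass loss = 1.4 μm/a × 7.14 g/cm³ = 9.996 g·m⁻²·a⁻¹
Ordering by g·m⁻²·a⁻¹: copper (11.1) > zinc (10)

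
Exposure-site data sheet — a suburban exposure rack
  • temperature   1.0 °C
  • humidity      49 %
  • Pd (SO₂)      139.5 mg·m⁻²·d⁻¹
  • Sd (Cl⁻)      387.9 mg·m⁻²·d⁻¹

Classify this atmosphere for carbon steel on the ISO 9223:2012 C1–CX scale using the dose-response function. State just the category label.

C3

carbon steel: f(T) = +0.150·(T−10) [T≤10 °C] = -1.3500
  SO₂ term: 1.77·139.5^0.52·exp(0.02·49-1.3500) = 15.94
  Cl⁻ term: 0.102·387.9^0.62·exp(0.033·49+0.04·1.0) = 21.54
  sum: 15.94 + 21.54 → r_corr = 37.48 μm/a
ISO 9223 Table 2 (carbon steel): 25 < 37.5 ≤ 50 μm/a ⇒ C3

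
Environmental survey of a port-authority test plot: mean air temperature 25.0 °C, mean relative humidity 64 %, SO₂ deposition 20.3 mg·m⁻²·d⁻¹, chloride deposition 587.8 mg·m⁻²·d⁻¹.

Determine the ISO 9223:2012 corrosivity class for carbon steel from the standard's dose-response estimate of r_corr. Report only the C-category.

carbon steel: temperature factor f = -0.054·(15.0) = -0.8100
  Pd branch = 1.77·Pd^0.52·e^(0.02·RH+f) = 13.55 μm/a
  Cl⁻ term: 0.102·587.8^0.62·exp(0.033·64+0.04·25.0) = 119.4
  r_corr = 13.55 + 119.4 = 133 μm/a
Category bounds: 80…200 μm/a bracket r_corr ⇒ C5

C5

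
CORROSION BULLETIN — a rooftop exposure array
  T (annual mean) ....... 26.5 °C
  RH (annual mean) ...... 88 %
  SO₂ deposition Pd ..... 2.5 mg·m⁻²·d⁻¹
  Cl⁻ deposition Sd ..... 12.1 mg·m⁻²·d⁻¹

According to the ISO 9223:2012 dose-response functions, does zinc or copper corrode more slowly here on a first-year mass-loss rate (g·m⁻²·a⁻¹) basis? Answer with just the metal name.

zinc: temperature factor f = -0.071·(16.5) = -1.1715
  Pd branch = 0.0129·Pd^0.44·e^(0.046·RH+f) = 0.3427 μm/a
  Sd branch = 0.0175·Sd^0.57·e^(0.008·RH+0.085·T) = 1.394 μm/a
  sum: 0.3427 + 1.394 → r_corr = 1.737 μm/a
  mass loss = 1.737 μm/a × 7.14 g/cm³ = 12.4 g·m⁻²·a⁻¹
copper: T>10 °C ⇒ hinge -0.080·(26.5−10) = -1.3200
  Pd branch = 0.0053·Pd^0.26·e^(0.059·RH+f) = 0.3231 μm/a
  Cl⁻ term: 0.01025·12.1^0.27·exp(0.036·88+0.049·26.5) = 1.749
  sum: 0.3231 + 1.749 → r_corr = 2.072 μm/a
  mass loss = 2.072 μm/a × 8.96 g/cm³ = 18.57 g·m⁻²·a⁻¹
Ordering by g·m⁻²·a⁻¹: copper (18.6) > zinc (12.4)

zinc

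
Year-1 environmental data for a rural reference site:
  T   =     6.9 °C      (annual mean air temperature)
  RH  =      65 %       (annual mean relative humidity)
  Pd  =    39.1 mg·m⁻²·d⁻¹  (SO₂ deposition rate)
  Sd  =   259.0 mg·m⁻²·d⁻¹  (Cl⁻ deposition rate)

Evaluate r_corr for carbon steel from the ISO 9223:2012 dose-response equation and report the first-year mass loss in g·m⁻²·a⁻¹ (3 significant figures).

carbon steel: T≤10 °C ⇒ hinge +0.150·(6.9−10) = -0.4650
  SO₂ term: 1.77·39.1^0.52·exp(0.02·65-0.4650) = 27.45
  Sd branch = 0.102·Sd^0.62·e^(0.033·RH+0.04·T) = 36 μm/a
  r_corr = 27.45 + 36 = 63.45 μm/a
Convert to mass loss: 63.45 μm/a × 7.85 g/cm³ = 498.1 g·m⁻²·a⁻¹

r_corr = 498 g·m⁻²·a⁻¹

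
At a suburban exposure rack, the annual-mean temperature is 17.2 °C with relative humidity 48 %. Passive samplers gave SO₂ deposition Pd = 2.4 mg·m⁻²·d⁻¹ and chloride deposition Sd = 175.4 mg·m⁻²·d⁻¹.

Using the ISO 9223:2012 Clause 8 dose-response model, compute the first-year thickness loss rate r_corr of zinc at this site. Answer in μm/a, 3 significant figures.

zinc: T>10 °C ⇒ hinge -0.071·(17.2−10) = -0.5112
  sulphur-dioxide contribution → 0.1035 μm/a
  chloride contribution → 2.108 μm/a
  total first-year rate 2.211 μm/a

r_corr = 2.21 μm/a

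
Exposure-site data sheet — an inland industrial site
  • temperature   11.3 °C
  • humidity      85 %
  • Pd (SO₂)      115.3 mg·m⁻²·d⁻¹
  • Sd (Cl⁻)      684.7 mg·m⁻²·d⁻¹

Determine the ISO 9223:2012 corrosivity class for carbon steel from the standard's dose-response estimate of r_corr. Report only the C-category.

CX

carbon steel: f(T) = -0.054·(T−10) [T>10 °C] = -0.0702
  Pd branch = 1.77·Pd^0.52·e^(0.02·RH+f) = 106.6 μm/a
  Sd branch = 0.102·Sd^0.62·e^(0.033·RH+0.04·T) = 151.7 μm/a
  r_corr = 106.6 + 151.7 = 258.4 μm/a
Category bounds: 200…700 μm/a bracket r_corr ⇒ CX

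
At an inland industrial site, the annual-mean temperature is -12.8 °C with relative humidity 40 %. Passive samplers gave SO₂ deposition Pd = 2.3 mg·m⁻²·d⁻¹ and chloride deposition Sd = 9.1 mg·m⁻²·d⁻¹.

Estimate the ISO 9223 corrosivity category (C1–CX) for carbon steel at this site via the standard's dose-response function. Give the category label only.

C1

carbon steel: temperature factor f = +0.150·(-22.8) = -3.4200
  sulphur-dioxide contribution → 0.1987 μm/a
  chloride contribution → 0.8997 μm/a
  ⇒ r_corr(carbon steel) = 1.098 μm/a
1.1 μm/a falls in (0, 1.3] for carbon steel → category C1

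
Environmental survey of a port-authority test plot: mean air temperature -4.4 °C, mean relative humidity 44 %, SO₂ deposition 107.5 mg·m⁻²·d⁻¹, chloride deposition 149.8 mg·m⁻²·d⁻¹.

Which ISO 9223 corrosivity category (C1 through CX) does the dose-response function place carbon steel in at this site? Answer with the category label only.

carbon steel: temperature factor f = +0.150·(-14.4) = -2.1600
  sulphur-dioxide contribution → 5.603 μm/a
  chloride contribution → 8.158 μm/a
  total first-year rate 13.76 μm/a
13.8 μm/a falls in (1.3, 25] for carbon steel → category C2

C2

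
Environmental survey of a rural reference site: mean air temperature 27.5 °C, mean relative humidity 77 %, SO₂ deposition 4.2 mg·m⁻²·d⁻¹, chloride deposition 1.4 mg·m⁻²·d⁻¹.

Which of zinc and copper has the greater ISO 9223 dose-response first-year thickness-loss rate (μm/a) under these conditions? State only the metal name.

zinc: T>10 °C ⇒ hinge -0.071·(27.5−10) = -1.2425
  Pd branch = 0.0129·Pd^0.44·e^(0.046·RH+f) = 0.2418 μm/a
  Sd branch = 0.0175·Sd^0.57·e^(0.008·RH+0.085·T) = 0.4065 μm/a
  sum: 0.2418 + 0.4065 → r_corr = 0.6483 μm/a
copper: temperature factor f = -0.080·(17.5) = -1.4000
  Pd branch = 0.0053·Pd^0.26·e^(0.059·RH+f) = 0.1784 μm/a
  Cl⁻ term: 0.01025·1.4^0.27·exp(0.036·77+0.049·27.5) = 0.6906
  sum: 0.1784 + 0.6906 → r_corr = 0.869 μm/a
Ordering by μm/a: copper (0.869) > zinc (0.648)

copper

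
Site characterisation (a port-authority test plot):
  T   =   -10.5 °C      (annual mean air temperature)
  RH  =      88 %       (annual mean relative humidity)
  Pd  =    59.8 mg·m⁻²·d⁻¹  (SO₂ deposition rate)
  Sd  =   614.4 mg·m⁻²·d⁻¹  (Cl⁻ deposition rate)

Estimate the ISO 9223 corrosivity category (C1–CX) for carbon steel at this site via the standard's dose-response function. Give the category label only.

carbon steel: T≤10 °C ⇒ hinge +0.150·(-10.5−10) = -3.0750
  Pd branch = 1.77·Pd^0.52·e^(0.02·RH+f) = 3.988 μm/a
  Cl⁻ term: 0.102·614.4^0.62·exp(0.033·88+0.04·-10.5) = 65.5
  sum: 3.988 + 65.5 → r_corr = 69.49 μm/a
ISO 9223 Table 2 (carbon steel): 50 < 69.5 ≤ 80 μm/a ⇒ C4

C4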